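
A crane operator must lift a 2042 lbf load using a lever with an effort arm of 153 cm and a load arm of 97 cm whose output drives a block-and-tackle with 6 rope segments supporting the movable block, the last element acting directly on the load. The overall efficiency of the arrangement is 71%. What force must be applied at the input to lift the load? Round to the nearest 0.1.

Lever MA = effort arm / load arm = 153/97 = 1.5773.
Block-and-tackle MA = number of supporting rope parts = 6.
Combined ideal MA = 1.5773 × 6 = 9.4639.
Actual MA = 9.4639 × 0.71 = 6.7194.
Effort = load / actual MA = 2042 / 6.7194 = 303.9 lbf.

303.9 lbf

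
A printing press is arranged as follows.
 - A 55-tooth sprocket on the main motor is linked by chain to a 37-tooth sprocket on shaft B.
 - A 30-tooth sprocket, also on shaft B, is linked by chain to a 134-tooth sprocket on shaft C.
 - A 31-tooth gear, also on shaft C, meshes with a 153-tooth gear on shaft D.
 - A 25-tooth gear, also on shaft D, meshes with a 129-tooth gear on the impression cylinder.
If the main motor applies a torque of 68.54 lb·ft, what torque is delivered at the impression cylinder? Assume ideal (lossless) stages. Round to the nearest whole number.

5245 lb·ft

chain 37/55 = 0.67273 → τ = 68.54·0.67273 = 46.109 lb·ft
chain 134/30 = 4.4667 → τ = 46.109·4.4667 = 205.95 lb·ft
gear mesh 153/31 = 4.9355 → τ = 205.95·4.9355 = 1016.5 lb·ft
gear mesh 129/25 = 5.16 → τ = 1016.5·5.16 = 5245 lb·ft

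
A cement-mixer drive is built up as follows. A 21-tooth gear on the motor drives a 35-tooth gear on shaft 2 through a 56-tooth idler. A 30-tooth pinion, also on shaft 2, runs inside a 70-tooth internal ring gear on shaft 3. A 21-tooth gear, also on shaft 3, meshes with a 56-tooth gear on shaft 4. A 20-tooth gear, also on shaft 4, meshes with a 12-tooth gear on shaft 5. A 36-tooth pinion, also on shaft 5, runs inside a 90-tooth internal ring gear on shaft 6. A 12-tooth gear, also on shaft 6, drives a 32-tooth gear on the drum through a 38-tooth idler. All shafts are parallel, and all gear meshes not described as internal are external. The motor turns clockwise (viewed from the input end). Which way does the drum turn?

clockwise

the motor → shaft 2: driver → idler → driven is 2 external meshes, 2 reversals → CW.
shaft 2 → shaft 3: internal mesh, same direction → CW.
shaft 3 → shaft 4: external mesh, 1 reversal → CCW.
shaft 4 → shaft 5: external mesh, 1 reversal → CW.
shaft 5 → shaft 6: internal mesh, same direction → CW.
shaft 6 → the drum: driver → idler → driven is 2 external meshes, 2 reversals → CW.
6 reversals in total — an even number — so the drum turns the same way as the motor.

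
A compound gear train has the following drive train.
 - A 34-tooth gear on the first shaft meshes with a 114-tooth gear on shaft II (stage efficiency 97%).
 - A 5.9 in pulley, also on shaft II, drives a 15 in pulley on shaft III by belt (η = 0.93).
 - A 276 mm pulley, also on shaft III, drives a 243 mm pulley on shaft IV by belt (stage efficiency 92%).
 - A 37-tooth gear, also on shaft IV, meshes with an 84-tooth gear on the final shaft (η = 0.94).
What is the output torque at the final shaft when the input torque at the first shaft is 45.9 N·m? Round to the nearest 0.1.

Gear mesh: ratio = 114/34 = 3.3529; torque at shaft II = 45.9 × 3.3529 × 0.97 = 149.28 N·m.
Belt: ratio = 15/5.9 = 2.5424; torque at shaft III = 149.28 × 2.5424 × 0.93 = 352.97 N·m.
Belt: ratio = 243/276 = 0.88043; torque at shaft IV = 352.97 × 0.88043 × 0.92 = 285.9 N·m.
Gear mesh: ratio = 84/37 = 2.2703; torque at the final shaft = 285.9 × 2.2703 × 0.94 = 610.13 N·m.

610.1 N·m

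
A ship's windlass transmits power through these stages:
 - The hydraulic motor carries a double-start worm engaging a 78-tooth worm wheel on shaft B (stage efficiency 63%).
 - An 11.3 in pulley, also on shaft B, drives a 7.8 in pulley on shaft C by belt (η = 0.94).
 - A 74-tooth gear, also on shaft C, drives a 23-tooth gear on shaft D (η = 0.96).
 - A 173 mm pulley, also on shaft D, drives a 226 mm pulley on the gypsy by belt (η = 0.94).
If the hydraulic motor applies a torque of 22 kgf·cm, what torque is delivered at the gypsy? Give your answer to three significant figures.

worm 78/2 = 39 → τ = 22·39·0.63 = 540.54 kgf·cm
belt 7.8/11.3 = 0.69027 → τ = 540.54·0.69027·0.94 = 350.73 kgf·cm
gear mesh 23/74 = 0.31081 → τ = 350.73·0.31081·0.96 = 104.65 kgf·cm
belt 226/173 = 1.3064 → τ = 104.65·1.3064·0.94 = 128.51 kgf·cm

129 kgf·cm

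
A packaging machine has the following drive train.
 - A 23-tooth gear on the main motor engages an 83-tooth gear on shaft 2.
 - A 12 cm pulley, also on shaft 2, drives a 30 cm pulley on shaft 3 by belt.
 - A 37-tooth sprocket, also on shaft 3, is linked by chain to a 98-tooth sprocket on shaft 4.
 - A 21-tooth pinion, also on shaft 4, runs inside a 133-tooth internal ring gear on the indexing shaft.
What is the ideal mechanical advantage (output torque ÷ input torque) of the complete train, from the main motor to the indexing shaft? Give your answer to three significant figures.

151

Each stage contributes driven/driver: gear mesh 83/23 = 3.6087, belt 30/12 = 2.5, chain 98/37 = 2.6486, internal gear 133/21 = 6.3333.
Overall: 3.6087 × 2.5 × 2.6486 × 6.3333 = 151.34.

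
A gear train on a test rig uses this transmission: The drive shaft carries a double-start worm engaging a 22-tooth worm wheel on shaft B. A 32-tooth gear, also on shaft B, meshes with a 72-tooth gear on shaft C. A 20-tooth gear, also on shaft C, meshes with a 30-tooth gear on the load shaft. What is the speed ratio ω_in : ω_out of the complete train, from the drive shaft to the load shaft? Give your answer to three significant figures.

37.1

Each stage contributes driven/driver: worm 22/2 = 11, gear mesh 72/32 = 2.25, gear mesh 30/20 = 1.5.
Overall: 11 × 2.25 × 1.5 = 37.125.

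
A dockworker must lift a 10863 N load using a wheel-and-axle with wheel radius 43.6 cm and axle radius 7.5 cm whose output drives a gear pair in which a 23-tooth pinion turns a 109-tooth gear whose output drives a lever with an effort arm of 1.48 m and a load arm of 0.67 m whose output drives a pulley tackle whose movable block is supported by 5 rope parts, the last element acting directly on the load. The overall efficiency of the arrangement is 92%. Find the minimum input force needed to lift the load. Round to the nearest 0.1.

38.8 N

Wheel-and-axle MA = R/r = 43.6/7.5 = 5.8133.
Gear pair MA = 109/23 = 4.7391.
Lever MA = effort arm / load arm = 1.48/0.67 = 2.209.
Block-and-tackle MA = number of supporting rope parts = 5.
Combined ideal MA = 5.8133 × 4.7391 × 2.209 × 5 = 304.29.
Actual MA = 304.29 × 0.92 = 279.94.
Effort = load / actual MA = 10863 / 279.94 = 38.804 N.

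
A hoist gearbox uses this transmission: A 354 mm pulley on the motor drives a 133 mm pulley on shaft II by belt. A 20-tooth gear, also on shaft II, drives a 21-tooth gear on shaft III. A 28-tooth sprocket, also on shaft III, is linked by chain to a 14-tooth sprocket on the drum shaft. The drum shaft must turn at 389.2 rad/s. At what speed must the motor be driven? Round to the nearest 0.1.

Overall ratio R = 0.37571 × 1.05 × 0.5 = 0.19725.
Required input speed = output speed × R = 389.2 × 0.19725 = 76.768 rad/s.

76.8 rad/s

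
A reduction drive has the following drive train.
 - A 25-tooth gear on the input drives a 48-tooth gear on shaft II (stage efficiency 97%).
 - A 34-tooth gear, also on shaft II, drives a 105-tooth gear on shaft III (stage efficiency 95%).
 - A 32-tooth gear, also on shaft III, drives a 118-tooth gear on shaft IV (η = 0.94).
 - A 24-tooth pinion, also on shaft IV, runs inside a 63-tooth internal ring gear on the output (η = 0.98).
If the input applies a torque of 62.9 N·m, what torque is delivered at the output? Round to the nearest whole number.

Gear mesh: ratio = 48/25 = 1.92; torque at shaft II = 62.9 × 1.92 × 0.97 = 117.14 N·m.
Gear mesh: ratio = 105/34 = 3.0882; torque at shaft III = 117.14 × 3.0882 × 0.95 = 343.68 N·m.
Gear mesh: ratio = 118/32 = 3.6875; torque at shaft IV = 343.68 × 3.6875 × 0.94 = 1191.3 N·m.
Internal gear: ratio = 63/24 = 2.625; torque at the output = 1191.3 × 2.625 × 0.98 = 3064.6 N·m.

3065 N·m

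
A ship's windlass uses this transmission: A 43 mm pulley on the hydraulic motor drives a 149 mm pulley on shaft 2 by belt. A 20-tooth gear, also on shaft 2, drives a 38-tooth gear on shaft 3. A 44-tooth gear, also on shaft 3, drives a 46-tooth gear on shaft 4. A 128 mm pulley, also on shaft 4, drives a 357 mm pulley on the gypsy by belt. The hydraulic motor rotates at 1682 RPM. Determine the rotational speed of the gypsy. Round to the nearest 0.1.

the hydraulic motor → shaft 2 (belt, 149/43): 1682 ÷ 3.4651 = 485.41 RPM
shaft 2 → shaft 3 (gear mesh, 38/20): 485.41 ÷ 1.9 = 255.48 RPM
shaft 3 → shaft 4 (gear mesh, 46/44): 255.48 ÷ 1.0455 = 244.37 RPM
shaft 4 → the gypsy (belt, 357/128): 244.37 ÷ 2.7891 = 87.618 RPM

87.6 RPM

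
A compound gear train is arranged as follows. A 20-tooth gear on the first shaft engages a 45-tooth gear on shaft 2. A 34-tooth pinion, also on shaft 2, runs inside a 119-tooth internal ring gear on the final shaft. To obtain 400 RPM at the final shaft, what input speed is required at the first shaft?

3150 RPM

Overall ratio R = 2.25 × 3.5 = 7.875.
Required input speed = output speed × R = 400 × 7.875 = 3150 RPM.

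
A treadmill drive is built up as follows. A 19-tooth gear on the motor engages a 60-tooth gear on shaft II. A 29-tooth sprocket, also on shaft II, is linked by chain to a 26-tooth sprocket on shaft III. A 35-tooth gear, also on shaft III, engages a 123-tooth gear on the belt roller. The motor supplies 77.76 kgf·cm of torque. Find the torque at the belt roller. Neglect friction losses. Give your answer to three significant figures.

After the gear mesh (60/19): 77.76 × 3.1579 = 245.56 kgf·cm
After the chain (26/29): 245.56 × 0.89655 = 220.16 kgf·cm
After the gear mesh (123/35): 220.16 × 3.5143 = 773.69 kgf·cm

774 kgf·cm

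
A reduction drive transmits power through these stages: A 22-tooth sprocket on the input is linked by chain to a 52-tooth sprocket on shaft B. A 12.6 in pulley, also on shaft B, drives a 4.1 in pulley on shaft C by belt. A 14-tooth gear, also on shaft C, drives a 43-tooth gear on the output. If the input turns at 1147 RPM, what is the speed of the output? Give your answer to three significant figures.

the input → shaft B (chain, 52/22): 1147 ÷ 2.3636 = 485.27 RPM
shaft B → shaft C (belt, 4.1/12.6): 485.27 ÷ 0.3254 = 1491.3 RPM
shaft C → the output (gear mesh, 43/14): 1491.3 ÷ 3.0714 = 485.54 RPM

486 RPM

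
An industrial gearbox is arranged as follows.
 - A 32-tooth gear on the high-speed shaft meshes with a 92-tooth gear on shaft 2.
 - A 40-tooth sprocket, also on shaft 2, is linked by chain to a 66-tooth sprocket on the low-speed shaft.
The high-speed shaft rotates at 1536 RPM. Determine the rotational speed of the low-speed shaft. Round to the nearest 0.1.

323.8 RPM

gear mesh 92/32 = 2.875 → 1536/2.875 = 534.26 RPM
chain 66/40 = 1.65 → 534.26/1.65 = 323.79 RPM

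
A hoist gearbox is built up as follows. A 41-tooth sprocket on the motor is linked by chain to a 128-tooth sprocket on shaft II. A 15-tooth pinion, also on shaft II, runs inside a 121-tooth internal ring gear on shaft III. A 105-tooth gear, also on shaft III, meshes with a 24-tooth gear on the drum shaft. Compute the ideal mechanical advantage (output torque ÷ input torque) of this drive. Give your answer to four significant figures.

5.756

Each stage contributes driven/driver: chain 128/41 = 3.122, internal gear 121/15 = 8.0667, gear mesh 24/105 = 0.22857.
Overall: 3.122 × 8.0667 × 0.22857 = 5.7563.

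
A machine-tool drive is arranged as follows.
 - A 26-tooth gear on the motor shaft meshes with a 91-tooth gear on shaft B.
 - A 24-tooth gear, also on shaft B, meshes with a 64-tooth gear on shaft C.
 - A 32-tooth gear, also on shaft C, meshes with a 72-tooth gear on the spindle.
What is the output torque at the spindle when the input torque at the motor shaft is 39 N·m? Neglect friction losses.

819 N·m

Gear mesh: ratio = 91/26 = 3.5; torque at shaft B = 39 × 3.5 = 136.5 N·m.
Gear mesh: ratio = 64/24 = 2.6667; torque at shaft C = 136.5 × 2.6667 = 364 N·m.
Gear mesh: ratio = 72/32 = 2.25; torque at the spindle = 364 × 2.25 = 819 N·m.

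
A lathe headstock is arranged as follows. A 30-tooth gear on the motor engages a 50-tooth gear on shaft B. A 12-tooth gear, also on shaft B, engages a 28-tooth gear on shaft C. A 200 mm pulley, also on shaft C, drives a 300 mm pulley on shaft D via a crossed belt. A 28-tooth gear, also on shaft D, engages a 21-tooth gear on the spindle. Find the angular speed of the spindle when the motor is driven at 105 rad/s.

24 rad/s

gear mesh 50/30 = 1.6667 → 105/1.6667 = 63 rad/s
gear mesh 28/12 = 2.3333 → 63/2.3333 = 27 rad/s
belt 300/200 = 1.5 → 27/1.5 = 18 rad/s
gear mesh 21/28 = 0.75 → 18/0.75 = 24 rad/s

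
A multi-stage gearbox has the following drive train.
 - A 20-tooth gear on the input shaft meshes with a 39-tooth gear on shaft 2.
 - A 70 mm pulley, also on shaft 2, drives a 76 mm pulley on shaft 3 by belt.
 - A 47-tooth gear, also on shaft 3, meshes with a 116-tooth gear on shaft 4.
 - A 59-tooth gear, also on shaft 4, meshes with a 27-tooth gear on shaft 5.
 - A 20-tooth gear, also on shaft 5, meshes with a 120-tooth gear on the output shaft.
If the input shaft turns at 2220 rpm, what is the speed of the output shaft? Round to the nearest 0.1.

154.7 rpm

the input shaft → shaft 2 (gear mesh, 39/20): 2220 ÷ 1.95 = 1138.5 rpm
shaft 2 → shaft 3 (belt, 76/70): 1138.5 ÷ 1.0857 = 1048.6 rpm
shaft 3 → shaft 4 (gear mesh, 116/47): 1048.6 ÷ 2.4681 = 424.86 rpm
shaft 4 → shaft 5 (gear mesh, 27/59): 424.86 ÷ 0.45763 = 928.39 rpm
shaft 5 → the output shaft (gear mesh, 120/20): 928.39 ÷ 6 = 154.73 rpm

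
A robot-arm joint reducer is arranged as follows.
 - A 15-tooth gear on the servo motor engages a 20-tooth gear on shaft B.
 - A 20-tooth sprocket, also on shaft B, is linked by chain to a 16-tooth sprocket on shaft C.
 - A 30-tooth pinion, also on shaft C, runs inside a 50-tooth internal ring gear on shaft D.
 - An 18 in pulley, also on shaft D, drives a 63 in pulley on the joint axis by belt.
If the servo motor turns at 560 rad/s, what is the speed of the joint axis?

gear mesh 20/15 = 1.3333 → 560/1.3333 = 420 rad/s
chain 16/20 = 0.8 → 420/0.8 = 525 rad/s
internal gear 50/30 = 1.6667 → 525/1.6667 = 315 rad/s
belt 63/18 = 3.5 → 315/3.5 = 90 rad/s

90 rad/s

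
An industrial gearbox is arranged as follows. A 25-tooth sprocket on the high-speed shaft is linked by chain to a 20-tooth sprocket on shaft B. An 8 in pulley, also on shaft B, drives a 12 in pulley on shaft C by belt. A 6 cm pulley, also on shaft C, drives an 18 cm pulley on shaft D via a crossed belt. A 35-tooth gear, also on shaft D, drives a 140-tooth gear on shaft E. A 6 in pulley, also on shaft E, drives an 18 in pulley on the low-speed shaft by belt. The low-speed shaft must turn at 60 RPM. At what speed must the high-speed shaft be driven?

2592 RPM

Overall ratio R = 0.8 × 1.5 × 3 × 4 × 3 = 43.2.
Required input speed = output speed × R = 60 × 43.2 = 2592 RPM.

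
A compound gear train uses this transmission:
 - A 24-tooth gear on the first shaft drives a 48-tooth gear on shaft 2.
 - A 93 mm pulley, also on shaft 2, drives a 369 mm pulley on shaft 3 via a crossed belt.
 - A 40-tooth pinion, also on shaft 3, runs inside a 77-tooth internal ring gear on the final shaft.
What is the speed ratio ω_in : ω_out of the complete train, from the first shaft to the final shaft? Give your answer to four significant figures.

Each stage contributes driven/driver: gear mesh 48/24 = 2, belt 369/93 = 3.9677, internal gear 77/40 = 1.925.
Overall: 2 × 3.9677 × 1.925 = 15.276.

15.28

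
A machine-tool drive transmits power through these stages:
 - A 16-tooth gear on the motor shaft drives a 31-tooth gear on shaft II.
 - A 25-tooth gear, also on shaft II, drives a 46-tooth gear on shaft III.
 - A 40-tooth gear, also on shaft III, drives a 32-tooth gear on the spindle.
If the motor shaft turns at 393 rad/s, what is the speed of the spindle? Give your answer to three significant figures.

138 rad/s

gear mesh 31/16 = 1.9375 → 393/1.9375 = 202.84 rad/s
gear mesh 46/25 = 1.84 → 202.84/1.84 = 110.24 rad/s
gear mesh 32/40 = 0.8 → 110.24/0.8 = 137.8 rad/s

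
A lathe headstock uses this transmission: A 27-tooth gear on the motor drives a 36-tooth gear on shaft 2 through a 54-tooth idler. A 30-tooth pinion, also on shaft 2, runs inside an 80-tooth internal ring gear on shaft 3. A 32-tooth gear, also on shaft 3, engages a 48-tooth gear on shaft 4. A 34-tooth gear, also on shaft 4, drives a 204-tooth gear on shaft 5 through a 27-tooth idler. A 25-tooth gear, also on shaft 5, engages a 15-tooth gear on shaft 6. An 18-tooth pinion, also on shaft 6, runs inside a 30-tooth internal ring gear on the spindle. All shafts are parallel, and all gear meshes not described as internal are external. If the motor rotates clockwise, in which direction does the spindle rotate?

clockwise

the motor → shaft 2: driver → idler → driven is 2 external meshes, 2 reversals → CW.
shaft 2 → shaft 3: internal mesh, same direction → CW.
shaft 3 → shaft 4: external mesh, 1 reversal → CCW.
shaft 4 → shaft 5: driver → idler → driven is 2 external meshes, 2 reversals → CCW.
shaft 5 → shaft 6: external mesh, 1 reversal → CW.
shaft 6 → the spindle: internal mesh, same direction → CW.
6 reversals in total — an even number — so the spindle turns the same way as the motor.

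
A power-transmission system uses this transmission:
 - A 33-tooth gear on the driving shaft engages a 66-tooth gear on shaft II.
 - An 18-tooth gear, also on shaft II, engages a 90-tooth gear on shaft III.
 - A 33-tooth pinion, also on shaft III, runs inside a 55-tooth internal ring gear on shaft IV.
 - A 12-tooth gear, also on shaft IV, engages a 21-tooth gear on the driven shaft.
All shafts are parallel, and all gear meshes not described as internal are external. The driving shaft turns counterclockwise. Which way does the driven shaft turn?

the driving shaft → shaft II: external mesh, 1 reversal → CW.
shaft II → shaft III: external mesh, 1 reversal → CCW.
shaft III → shaft IV: internal mesh, same direction → CCW.
shaft IV → the driven shaft: external mesh, 1 reversal → CW.
3 reversals in total — an odd number — so the driven shaft turns opposite to the driving shaft.

clockwise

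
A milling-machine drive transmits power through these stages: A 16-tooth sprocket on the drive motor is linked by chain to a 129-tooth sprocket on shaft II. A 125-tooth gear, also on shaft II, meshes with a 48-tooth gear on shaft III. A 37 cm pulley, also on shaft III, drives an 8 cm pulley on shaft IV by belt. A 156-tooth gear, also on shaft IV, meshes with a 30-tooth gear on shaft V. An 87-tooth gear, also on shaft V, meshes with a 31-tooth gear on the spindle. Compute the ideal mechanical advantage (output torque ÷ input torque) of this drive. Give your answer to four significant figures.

Each stage contributes driven/driver: chain 129/16 = 8.0625, gear mesh 48/125 = 0.384, belt 8/37 = 0.21622, gear mesh 30/156 = 0.19231, gear mesh 31/87 = 0.35632.
Overall: 8.0625 × 0.384 × 0.21622 × 0.19231 × 0.35632 = 0.04587.

0.04587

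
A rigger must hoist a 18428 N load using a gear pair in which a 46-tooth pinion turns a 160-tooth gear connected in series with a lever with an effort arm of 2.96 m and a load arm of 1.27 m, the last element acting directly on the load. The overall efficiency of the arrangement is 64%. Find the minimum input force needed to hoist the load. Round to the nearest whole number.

3552 N

Gear pair MA = 160/46 = 3.4783.
Lever MA = effort arm / load arm = 2.96/1.27 = 2.3307.
Combined ideal MA = 3.4783 × 2.3307 = 8.1068.
Actual MA = 8.1068 × 0.64 = 5.1884.
Effort = load / actual MA = 18428 / 5.1884 = 3551.8 N.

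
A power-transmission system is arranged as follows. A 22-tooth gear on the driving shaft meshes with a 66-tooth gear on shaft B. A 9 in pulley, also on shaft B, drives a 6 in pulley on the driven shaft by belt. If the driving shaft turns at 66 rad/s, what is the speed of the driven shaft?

the driving shaft → shaft B (gear mesh, 66/22): 66 ÷ 3 = 22 rad/s
shaft B → the driven shaft (belt, 6/9): 22 ÷ 0.66667 = 33 rad/s

33 rad/s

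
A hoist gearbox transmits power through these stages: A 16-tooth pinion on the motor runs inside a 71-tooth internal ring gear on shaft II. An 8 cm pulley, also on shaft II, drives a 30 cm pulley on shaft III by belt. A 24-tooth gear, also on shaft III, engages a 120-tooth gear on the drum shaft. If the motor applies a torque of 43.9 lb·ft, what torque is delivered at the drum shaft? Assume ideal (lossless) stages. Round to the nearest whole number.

3653 lb·ft

internal gear 71/16 = 4.4375 → τ = 43.9·4.4375 = 194.81 lb·ft
belt 30/8 = 3.75 → τ = 194.81·3.75 = 730.52 lb·ft
gear mesh 120/24 = 5 → τ = 730.52·5 = 3652.6 lb·ft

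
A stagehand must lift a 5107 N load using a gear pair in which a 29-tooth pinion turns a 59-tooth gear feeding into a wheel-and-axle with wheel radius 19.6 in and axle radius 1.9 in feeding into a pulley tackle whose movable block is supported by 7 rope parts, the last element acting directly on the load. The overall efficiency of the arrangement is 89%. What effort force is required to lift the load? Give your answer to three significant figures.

39.1 N

Gear pair MA = 59/29 = 2.0345.
Wheel-and-axle MA = R/r = 19.6/1.9 = 10.316.
Block-and-tackle MA = number of supporting rope parts = 7.
Combined ideal MA = 2.0345 × 10.316 × 7 = 146.91.
Actual MA = 146.91 × 0.89 = 130.75.
Effort = load / actual MA = 5107 / 130.75 = 39.059 N.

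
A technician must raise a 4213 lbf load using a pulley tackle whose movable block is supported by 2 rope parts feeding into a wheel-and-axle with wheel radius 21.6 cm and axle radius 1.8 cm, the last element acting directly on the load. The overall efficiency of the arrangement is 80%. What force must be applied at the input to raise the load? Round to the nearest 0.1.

219.4 lbf

Block-and-tackle MA = number of supporting rope parts = 2.
Wheel-and-axle MA = R/r = 21.6/1.8 = 12.
Combined ideal MA = 2 × 12 = 24.
Actual MA = 24 × 0.80 = 19.2.
Effort = load / actual MA = 4213 / 19.2 = 219.43 lbf.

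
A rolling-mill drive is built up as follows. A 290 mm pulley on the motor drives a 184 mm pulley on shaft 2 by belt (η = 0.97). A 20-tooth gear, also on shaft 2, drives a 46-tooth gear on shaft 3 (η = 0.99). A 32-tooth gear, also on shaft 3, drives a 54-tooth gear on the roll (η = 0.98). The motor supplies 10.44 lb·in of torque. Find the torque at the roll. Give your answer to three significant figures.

belt 184/290 = 0.63448 → τ = 10.44·0.63448·0.97 = 6.4253 lb·in
gear mesh 46/20 = 2.3 → τ = 6.4253·2.3·0.99 = 14.63 lb·in
gear mesh 54/32 = 1.6875 → τ = 14.63·1.6875·0.98 = 24.195 lb·in

24.2 lb·in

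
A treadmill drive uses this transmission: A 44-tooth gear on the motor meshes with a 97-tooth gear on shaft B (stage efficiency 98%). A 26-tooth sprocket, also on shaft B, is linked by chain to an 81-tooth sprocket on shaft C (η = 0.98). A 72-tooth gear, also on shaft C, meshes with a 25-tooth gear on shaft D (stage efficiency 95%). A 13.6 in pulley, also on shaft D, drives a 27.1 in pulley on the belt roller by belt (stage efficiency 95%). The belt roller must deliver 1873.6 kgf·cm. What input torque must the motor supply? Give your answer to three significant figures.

455 kgf·cm

Overall ratio R = 2.2045 × 3.1154 × 0.34722 × 1.9926 = 4.7519; overall efficiency η = 0.98 × 0.98 × 0.95 × 0.95 = 0.8668.
Input torque = output torque / (R × η) = 1873.6 / (4.7519 × 0.8668) = 454.89 kgf·cm.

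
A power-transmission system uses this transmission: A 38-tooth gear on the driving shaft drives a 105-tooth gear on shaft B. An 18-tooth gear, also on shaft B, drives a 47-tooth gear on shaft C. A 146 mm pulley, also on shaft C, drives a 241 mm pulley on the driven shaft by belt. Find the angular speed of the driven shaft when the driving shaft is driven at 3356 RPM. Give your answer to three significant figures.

Gear mesh: ratio = 105/38 = 2.7632, so shaft B turns at 3356 / 2.7632 = 1214.6 RPM.
Gear mesh: ratio = 47/18 = 2.6111, so shaft C turns at 1214.6 / 2.6111 = 465.15 RPM.
Belt: ratio = 241/146 = 1.6507, so the driven shaft turns at 465.15 / 1.6507 = 281.79 RPM.

282 RPM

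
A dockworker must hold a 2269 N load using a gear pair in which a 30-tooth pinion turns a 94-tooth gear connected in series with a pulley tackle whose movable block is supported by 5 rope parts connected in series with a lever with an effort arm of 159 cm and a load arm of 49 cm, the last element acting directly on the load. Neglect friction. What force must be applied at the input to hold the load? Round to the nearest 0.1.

Gear pair MA = 94/30 = 3.1333.
Block-and-tackle MA = number of supporting rope parts = 5.
Lever MA = effort arm / load arm = 159/49 = 3.2449.
Combined ideal MA = 3.1333 × 5 × 3.2449 = 50.837.
Effort = load / MA = 2269 / 50.837 = 44.633 N.

44.6 N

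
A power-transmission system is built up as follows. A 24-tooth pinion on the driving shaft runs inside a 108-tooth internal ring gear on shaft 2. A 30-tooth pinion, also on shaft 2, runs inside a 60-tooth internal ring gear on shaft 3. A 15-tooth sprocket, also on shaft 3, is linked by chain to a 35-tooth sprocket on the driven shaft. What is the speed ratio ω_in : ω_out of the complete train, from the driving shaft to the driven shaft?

21

Each stage contributes driven/driver: internal gear 108/24 = 4.5, internal gear 60/30 = 2, chain 35/15 = 2.3333.
Overall: 4.5 × 2 × 2.3333 = 21.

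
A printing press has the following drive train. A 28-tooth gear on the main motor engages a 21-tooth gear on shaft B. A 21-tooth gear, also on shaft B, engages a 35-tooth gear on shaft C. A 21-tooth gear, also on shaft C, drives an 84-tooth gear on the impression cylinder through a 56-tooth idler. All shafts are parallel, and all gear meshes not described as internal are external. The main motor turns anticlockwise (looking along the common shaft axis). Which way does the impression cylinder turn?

anticlockwise

the main motor → shaft B: external mesh, 1 reversal → CW.
shaft B → shaft C: external mesh, 1 reversal → CCW.
shaft C → the impression cylinder: driver → idler → driven is 2 external meshes, 2 reversals → CCW.
4 reversals in total — an even number — so the impression cylinder turns the same way as the main motor.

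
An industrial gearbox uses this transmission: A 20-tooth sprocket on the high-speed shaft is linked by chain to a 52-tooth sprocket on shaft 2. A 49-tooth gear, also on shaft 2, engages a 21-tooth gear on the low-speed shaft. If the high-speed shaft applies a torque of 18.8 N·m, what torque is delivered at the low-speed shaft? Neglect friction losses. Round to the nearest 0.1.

Chain: ratio = 52/20 = 2.6; torque at shaft 2 = 18.8 × 2.6 = 48.88 N·m.
Gear mesh: ratio = 21/49 = 0.42857; torque at the low-speed shaft = 48.88 × 0.42857 = 20.949 N·m.

20.9 N·m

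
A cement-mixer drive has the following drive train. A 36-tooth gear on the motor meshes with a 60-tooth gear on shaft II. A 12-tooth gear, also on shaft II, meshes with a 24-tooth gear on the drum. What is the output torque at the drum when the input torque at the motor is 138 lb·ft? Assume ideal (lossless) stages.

460 lb·ft

gear mesh 60/36 = 1.6667 → τ = 138·1.6667 = 230 lb·ft
gear mesh 24/12 = 2 → τ = 230·2 = 460 lb·ft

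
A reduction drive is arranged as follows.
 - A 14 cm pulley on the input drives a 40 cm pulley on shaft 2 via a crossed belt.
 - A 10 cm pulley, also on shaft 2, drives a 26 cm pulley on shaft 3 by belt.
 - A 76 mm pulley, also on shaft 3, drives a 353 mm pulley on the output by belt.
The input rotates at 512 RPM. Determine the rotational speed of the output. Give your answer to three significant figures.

belt 40/14 = 2.8571 → 512/2.8571 = 179.2 RPM
belt 26/10 = 2.6 → 179.2/2.6 = 68.923 RPM
belt 353/76 = 4.6447 → 68.923/4.6447 = 14.839 RPM

14.8 RPM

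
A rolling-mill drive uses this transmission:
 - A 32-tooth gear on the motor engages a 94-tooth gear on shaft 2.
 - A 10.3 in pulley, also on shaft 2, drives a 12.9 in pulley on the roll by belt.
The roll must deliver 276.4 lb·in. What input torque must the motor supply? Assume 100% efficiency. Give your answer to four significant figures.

Overall ratio R = 2.9375 × 1.2524 = 3.679.
Input torque = output torque / R = 276.4 / 3.679 = 75.129 lb·in.

75.13 lb·in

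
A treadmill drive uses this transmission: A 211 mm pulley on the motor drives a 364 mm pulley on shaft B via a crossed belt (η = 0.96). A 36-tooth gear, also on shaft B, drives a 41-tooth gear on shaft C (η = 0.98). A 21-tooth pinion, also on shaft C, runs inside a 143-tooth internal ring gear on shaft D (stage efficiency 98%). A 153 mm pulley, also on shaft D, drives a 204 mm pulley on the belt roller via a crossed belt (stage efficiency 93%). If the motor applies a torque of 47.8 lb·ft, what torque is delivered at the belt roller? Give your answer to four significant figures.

After the belt (364/211): 47.8 × 1.7251 × 0.96 = 79.162 lb·ft
After the gear mesh (41/36): 79.162 × 1.1389 × 0.98 = 88.354 lb·ft
After the internal gear (143/21): 88.354 × 6.8095 × 0.98 = 589.61 lb·ft
After the belt (204/153): 589.61 × 1.3333 × 0.93 = 731.12 lb·ft

731.1 lb·ft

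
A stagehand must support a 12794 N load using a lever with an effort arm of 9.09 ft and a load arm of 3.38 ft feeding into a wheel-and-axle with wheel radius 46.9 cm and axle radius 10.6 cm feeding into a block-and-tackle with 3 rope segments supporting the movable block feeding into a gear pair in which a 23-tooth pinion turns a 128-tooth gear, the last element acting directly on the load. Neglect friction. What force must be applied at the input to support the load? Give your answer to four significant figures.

Lever MA = effort arm / load arm = 9.09/3.38 = 2.6893.
Wheel-and-axle MA = R/r = 46.9/10.6 = 4.4245.
Block-and-tackle MA = number of supporting rope parts = 3.
Gear pair MA = 128/23 = 5.5652.
Combined ideal MA = 2.6893 × 4.4245 × 3 × 5.5652 = 198.66.
Effort = load / MA = 12794 / 198.66 = 64.4 N.

64.40 N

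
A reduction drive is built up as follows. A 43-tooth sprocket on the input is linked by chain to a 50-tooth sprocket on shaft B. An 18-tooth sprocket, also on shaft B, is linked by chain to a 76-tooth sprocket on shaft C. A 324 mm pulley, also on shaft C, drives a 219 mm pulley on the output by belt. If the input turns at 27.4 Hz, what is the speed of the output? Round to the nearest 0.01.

Chain: ratio = 50/43 = 1.1628, so shaft B turns at 27.4 / 1.1628 = 23.564 Hz.
Chain: ratio = 76/18 = 4.2222, so shaft C turns at 23.564 / 4.2222 = 5.5809 Hz.
Belt: ratio = 219/324 = 0.67593, so the output turns at 5.5809 / 0.67593 = 8.2567 Hz.

8.26 Hz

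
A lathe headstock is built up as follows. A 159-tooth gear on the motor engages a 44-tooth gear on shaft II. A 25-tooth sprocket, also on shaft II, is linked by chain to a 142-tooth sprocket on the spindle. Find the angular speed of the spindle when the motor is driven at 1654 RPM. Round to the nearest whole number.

Gear mesh: ratio = 44/159 = 0.27673, so shaft II turns at 1654 / 0.27673 = 5977 RPM.
Chain: ratio = 142/25 = 5.68, so the spindle turns at 5977 / 5.68 = 1052.3 RPM.

1052 RPM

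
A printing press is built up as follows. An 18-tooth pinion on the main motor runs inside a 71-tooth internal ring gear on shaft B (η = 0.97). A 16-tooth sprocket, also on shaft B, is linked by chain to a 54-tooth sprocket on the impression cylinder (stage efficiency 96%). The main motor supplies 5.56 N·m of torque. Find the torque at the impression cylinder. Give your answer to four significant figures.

After the internal gear (71/18): 5.56 × 3.9444 × 0.97 = 21.273 N·m
After the chain (54/16): 21.273 × 3.375 × 0.96 = 68.925 N·m

68.93 N·m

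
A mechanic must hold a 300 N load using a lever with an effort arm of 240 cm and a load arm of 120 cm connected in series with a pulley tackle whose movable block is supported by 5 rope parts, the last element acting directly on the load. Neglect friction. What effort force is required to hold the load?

Lever MA = effort arm / load arm = 240/120 = 2.
Block-and-tackle MA = number of supporting rope parts = 5.
Combined ideal MA = 2 × 5 = 10.
Effort = load / MA = 300 / 10 = 30 N.

30 N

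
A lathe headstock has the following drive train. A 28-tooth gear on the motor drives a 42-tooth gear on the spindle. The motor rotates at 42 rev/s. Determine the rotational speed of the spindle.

28 rev/s

gear mesh 42/28 = 1.5 → 42/1.5 = 28 rev/s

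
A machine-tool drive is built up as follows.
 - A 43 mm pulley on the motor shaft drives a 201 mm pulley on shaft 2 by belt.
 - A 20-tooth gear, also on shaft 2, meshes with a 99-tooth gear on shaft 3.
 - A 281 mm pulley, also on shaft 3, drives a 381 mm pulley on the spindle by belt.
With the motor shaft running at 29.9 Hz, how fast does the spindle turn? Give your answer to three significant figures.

belt 201/43 = 4.6744 → 29.9/4.6744 = 6.3965 Hz
gear mesh 99/20 = 4.95 → 6.3965/4.95 = 1.2922 Hz
belt 381/281 = 1.3559 → 1.2922/1.3559 = 0.95306 Hz

0.953 Hz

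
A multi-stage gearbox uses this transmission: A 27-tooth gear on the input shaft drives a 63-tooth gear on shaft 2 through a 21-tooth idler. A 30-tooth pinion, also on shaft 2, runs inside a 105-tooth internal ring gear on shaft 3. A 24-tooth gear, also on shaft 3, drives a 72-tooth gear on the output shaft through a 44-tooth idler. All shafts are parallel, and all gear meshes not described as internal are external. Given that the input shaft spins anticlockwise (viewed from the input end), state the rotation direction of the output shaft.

anticlockwise

the input shaft → shaft 2: driver → idler → driven is 2 external meshes, 2 reversals → CCW.
shaft 2 → shaft 3: internal mesh, same direction → CCW.
shaft 3 → the output shaft: driver → idler → driven is 2 external meshes, 2 reversals → CCW.
4 reversals in total — an even number — so the output shaft turns the same way as the input shaft.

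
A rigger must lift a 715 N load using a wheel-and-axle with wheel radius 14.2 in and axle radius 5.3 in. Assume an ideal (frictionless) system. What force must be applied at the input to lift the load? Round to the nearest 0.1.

Wheel-and-axle MA = R/r = 14.2/5.3 = 2.6792.
Effort = load / MA = 715 / 2.6792 = 266.87 N.

266.9 N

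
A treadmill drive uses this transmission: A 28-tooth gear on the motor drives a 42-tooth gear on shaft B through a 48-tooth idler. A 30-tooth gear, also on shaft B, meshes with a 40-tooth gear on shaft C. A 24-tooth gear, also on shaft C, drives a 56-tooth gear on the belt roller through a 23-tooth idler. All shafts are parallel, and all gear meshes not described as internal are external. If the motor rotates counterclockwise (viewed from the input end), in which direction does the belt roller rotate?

the motor → shaft B: driver → idler → driven is 2 external meshes, 2 reversals → CCW.
shaft B → shaft C: external mesh, 1 reversal → CW.
shaft C → the belt roller: driver → idler → driven is 2 external meshes, 2 reversals → CW.
5 reversals in total — an odd number — so the belt roller turns opposite to the motor.

clockwise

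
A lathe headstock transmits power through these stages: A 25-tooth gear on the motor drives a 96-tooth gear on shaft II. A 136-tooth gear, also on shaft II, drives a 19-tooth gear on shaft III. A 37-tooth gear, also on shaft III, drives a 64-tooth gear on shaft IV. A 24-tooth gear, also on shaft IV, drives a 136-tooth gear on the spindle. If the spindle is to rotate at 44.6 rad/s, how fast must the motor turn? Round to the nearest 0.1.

Overall ratio R = 3.84 × 0.13971 × 1.7297 × 5.6667 = 5.2584.
Required input speed = output speed × R = 44.6 × 5.2584 = 234.52 rad/s.

234.5 rad/s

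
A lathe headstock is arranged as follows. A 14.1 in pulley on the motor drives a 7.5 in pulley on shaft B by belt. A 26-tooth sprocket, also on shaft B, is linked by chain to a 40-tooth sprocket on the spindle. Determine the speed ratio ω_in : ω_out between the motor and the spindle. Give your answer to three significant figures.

0.818

Each stage contributes driven/driver: belt 7.5/14.1 = 0.53191, chain 40/26 = 1.5385.
Overall: 0.53191 × 1.5385 = 0.81833.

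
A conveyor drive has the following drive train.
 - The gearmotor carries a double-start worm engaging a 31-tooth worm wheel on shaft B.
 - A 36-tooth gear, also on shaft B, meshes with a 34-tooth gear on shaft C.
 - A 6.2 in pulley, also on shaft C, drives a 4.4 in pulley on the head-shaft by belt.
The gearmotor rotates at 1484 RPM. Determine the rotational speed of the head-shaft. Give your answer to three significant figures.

143 RPM

the gearmotor → shaft B (worm, 31/2): 1484 ÷ 15.5 = 95.742 RPM
shaft B → shaft C (gear mesh, 34/36): 95.742 ÷ 0.94444 = 101.37 RPM
shaft C → the head-shaft (belt, 4.4/6.2): 101.37 ÷ 0.70968 = 142.84 RPM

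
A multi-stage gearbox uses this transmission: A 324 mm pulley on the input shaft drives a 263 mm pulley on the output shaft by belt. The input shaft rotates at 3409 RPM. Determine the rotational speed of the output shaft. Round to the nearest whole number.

4200 RPM

Belt: ratio = 263/324 = 0.81173, so the output shaft turns at 3409 / 0.81173 = 4199.7 RPM.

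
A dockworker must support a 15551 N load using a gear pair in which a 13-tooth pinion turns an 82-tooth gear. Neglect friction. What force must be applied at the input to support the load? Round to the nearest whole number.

2465 N

Gear pair MA = 82/13 = 6.3077.
Effort = load / MA = 15551 / 6.3077 = 2465.4 N.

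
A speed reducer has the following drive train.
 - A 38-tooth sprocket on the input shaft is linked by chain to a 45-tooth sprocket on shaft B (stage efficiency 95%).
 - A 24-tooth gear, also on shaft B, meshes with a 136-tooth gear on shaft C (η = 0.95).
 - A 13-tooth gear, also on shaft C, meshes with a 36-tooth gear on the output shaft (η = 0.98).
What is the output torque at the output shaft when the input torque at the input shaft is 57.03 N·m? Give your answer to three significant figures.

937 N·m

Chain: ratio = 45/38 = 1.1842; torque at shaft B = 57.03 × 1.1842 × 0.95 = 64.159 N·m.
Gear mesh: ratio = 136/24 = 5.6667; torque at shaft C = 64.159 × 5.6667 × 0.95 = 345.39 N·m.
Gear mesh: ratio = 36/13 = 2.7692; torque at the output shaft = 345.39 × 2.7692 × 0.98 = 937.33 N·m.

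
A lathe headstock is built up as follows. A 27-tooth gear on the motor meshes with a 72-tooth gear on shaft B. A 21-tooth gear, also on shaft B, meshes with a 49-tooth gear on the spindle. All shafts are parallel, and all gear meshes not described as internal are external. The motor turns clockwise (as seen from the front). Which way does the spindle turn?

the motor → shaft B: external mesh, 1 reversal → CCW.
shaft B → the spindle: external mesh, 1 reversal → CW.
2 reversals in total — an even number — so the spindle turns the same way as the motor.

clockwise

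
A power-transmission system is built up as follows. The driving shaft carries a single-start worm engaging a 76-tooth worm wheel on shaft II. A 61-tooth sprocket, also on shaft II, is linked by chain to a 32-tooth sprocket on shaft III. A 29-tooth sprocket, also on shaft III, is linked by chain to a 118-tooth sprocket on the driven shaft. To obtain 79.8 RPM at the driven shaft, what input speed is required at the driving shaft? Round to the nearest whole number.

12946 RPM

Overall ratio R = 76 × 0.52459 × 4.069 = 162.22.
Required input speed = output speed × R = 79.8 × 162.22 = 12946 RPM.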